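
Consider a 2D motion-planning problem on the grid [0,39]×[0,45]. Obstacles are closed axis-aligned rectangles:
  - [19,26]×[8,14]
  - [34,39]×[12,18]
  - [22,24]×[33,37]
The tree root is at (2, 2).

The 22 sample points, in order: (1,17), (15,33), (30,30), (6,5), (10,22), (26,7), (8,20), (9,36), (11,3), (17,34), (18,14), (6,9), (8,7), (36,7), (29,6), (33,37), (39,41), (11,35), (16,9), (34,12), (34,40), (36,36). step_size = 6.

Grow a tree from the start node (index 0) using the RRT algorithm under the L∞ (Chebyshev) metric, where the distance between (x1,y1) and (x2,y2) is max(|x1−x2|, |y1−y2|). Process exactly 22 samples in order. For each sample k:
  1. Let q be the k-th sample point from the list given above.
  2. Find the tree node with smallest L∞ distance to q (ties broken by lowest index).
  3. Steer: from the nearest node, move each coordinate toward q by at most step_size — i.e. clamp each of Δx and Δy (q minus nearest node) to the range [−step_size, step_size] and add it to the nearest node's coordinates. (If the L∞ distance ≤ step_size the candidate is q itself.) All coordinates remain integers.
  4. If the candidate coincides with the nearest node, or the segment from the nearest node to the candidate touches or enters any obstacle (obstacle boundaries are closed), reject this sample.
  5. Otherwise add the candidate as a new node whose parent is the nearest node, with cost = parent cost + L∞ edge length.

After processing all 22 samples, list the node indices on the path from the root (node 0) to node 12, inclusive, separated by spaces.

Path: 0 4 12

1. q=(1,17) nearest=0 d=15 new=(1,8) → add node 1 parent=0 cost=6
2. q=(15,33) nearest=1 d=25 new=(7,14) → add node 2 parent=1 cost=12
3. q=(30,30) nearest=2 d=23 new=(13,20) → add node 3 parent=2 cost=18
4. q=(6,5) nearest=0 d=4 new=(6,5) → add node 4 parent=0 cost=4
5. q=(10,22) nearest=3 d=3 new=(10,22) → add node 5 parent=3 cost=21
6. q=(26,7) nearest=3 d=13 new=(19,14) → blocked by [19,26]×[8,14], reject
7. q=(8,20) nearest=5 d=2 new=(8,20) → add node 6 parent=5 cost=23
8. q=(9,36) nearest=5 d=14 new=(9,28) → add node 7 parent=5 cost=27
9. q=(11,3) nearest=4 d=5 new=(11,3) → add node 8 parent=4 cost=9
10. q=(17,34) nearest=7 d=8 new=(15,34) → add node 9 parent=7 cost=33
11. q=(18,14) nearest=3 d=6 new=(18,14) → add node 10 parent=3 cost=24
12. q=(6,9) nearest=4 d=4 new=(6,9) → add node 11 parent=4 cost=8
13. q=(8,7) nearest=4 d=2 new=(8,7) → add node 12 parent=4 cost=6
14. q=(36,7) nearest=10 d=18 new=(24,8) → blocked by [19,26]×[8,14], reject
15. q=(29,6) nearest=10 d=11 new=(24,8) → blocked by [19,26]×[8,14], reject
16. q=(33,37) nearest=9 d=18 new=(21,37) → add node 13 parent=9 cost=39
17. q=(39,41) nearest=13 d=18 new=(27,41) → add node 14 parent=13 cost=45
18. q=(11,35) nearest=9 d=4 new=(11,35) → add node 15 parent=9 cost=37
19. q=(16,9) nearest=10 d=5 new=(16,9) → add node 16 parent=10 cost=29
20. q=(34,12) nearest=10 d=16 new=(24,12) → blocked by [19,26]×[8,14], reject
21. q=(34,40) nearest=14 d=7 new=(33,40) → add node 17 parent=14 cost=51
22. q=(36,36) nearest=17 d=4 new=(36,36) → add node 18 parent=17 cost=55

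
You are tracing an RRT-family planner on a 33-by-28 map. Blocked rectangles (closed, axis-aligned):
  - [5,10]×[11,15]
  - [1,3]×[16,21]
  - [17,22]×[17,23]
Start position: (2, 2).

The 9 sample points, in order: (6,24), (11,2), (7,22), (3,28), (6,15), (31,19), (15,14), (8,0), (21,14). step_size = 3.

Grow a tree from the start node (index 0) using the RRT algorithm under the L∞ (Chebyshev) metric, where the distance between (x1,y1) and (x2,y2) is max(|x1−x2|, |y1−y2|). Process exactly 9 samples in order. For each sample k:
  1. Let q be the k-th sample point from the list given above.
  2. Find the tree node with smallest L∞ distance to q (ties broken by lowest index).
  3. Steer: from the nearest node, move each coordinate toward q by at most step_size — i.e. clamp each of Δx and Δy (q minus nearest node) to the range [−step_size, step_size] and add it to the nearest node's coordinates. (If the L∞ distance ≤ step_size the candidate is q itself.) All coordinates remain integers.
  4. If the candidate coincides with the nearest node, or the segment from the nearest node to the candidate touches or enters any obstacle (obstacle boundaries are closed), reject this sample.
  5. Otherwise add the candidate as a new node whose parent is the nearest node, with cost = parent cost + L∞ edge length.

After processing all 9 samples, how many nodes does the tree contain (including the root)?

1. q=(6,24) nearest=0 d=22 new=(5,5) → add node 1 parent=0 cost=3
2. q=(11,2) nearest=1 d=6 new=(8,2) → add node 2 parent=1 cost=6
3. q=(7,22) nearest=1 d=17 new=(7,8) → add node 3 parent=1 cost=6
4. q=(3,28) nearest=3 d=20 new=(4,11) → add node 4 parent=3 cost=9
5. q=(6,15) nearest=4 d=4 new=(6,14) → blocked by [5,10]×[11,15], reject
6. q=(31,19) nearest=2 d=23 new=(11,5) → add node 5 parent=2 cost=9
7. q=(15,14) nearest=3 d=8 new=(10,11) → blocked by [5,10]×[11,15], reject
8. q=(8,0) nearest=2 d=2 new=(8,0) → add node 6 parent=2 cost=8
9. q=(21,14) nearest=5 d=10 new=(14,8) → add node 7 parent=5 cost=12

Node count: 8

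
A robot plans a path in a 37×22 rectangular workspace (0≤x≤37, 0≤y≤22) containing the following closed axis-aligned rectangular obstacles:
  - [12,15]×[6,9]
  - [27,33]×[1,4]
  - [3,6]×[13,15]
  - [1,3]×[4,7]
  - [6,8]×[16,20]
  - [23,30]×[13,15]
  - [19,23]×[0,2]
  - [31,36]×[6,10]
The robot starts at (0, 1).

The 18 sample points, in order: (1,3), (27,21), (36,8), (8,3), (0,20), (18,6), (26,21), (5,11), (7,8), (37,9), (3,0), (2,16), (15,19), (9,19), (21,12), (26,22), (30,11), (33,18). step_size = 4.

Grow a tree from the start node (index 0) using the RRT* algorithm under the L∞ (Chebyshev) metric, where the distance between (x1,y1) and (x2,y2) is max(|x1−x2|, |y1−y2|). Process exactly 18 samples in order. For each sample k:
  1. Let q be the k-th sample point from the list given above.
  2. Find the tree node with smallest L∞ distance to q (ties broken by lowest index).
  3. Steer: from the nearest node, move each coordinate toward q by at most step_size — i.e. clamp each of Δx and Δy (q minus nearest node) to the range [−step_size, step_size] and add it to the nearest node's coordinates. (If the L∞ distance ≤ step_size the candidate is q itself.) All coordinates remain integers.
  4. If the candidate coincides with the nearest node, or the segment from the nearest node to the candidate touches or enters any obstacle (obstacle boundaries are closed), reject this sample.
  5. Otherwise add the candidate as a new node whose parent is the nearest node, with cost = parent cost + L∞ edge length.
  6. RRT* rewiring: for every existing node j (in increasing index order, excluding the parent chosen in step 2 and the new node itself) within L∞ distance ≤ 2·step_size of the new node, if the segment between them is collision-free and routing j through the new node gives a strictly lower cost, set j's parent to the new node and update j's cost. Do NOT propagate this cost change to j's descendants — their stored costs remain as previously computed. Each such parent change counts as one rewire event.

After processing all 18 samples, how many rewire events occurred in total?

Rewire events: 2

1. q=(1,3) nearest=0 d=2 new=(1,3) → add node 1 parent=0 cost=2
2. q=(27,21) nearest=1 d=26 new=(5,7) → blocked by [1,3]×[4,7], reject
3. q=(36,8) nearest=1 d=35 new=(5,7) → blocked by [1,3]×[4,7], reject
4. q=(8,3) nearest=1 d=7 new=(5,3) → add node 2 parent=1 cost=6
5. q=(0,20) nearest=1 d=17 new=(0,7) → add node 3 parent=1 cost=6
6. q=(18,6) nearest=2 d=13 new=(9,6) → add node 4 parent=2 cost=10
7. q=(26,21) nearest=4 d=17 new=(13,10) → blocked by [12,15]×[6,9], reject
8. q=(5,11) nearest=3 d=5 new=(4,11) → add node 5 parent=3 cost=10
9. q=(7,8) nearest=4 d=2 new=(7,8) → add node 6 parent=4 cost=12
10. q=(37,9) nearest=4 d=28 new=(13,9) → blocked by [12,15]×[6,9], reject
11. q=(3,0) nearest=0 d=3 new=(3,0) → add node 7 parent=0 cost=3; rewire 4→7 (9<10); rewire 6→7 (11<12)
12. q=(2,16) nearest=5 d=5 new=(2,15) → blocked by [3,6]×[13,15], reject
13. q=(15,19) nearest=5 d=11 new=(8,15) → blocked by [3,6]×[13,15], reject
14. q=(9,19) nearest=5 d=8 new=(8,15) → blocked by [3,6]×[13,15], reject
15. q=(21,12) nearest=4 d=12 new=(13,10) → blocked by [12,15]×[6,9], reject
16. q=(26,22) nearest=4 d=17 new=(13,10) → blocked by [12,15]×[6,9], reject
17. q=(30,11) nearest=4 d=21 new=(13,10) → blocked by [12,15]×[6,9], reject
18. q=(33,18) nearest=4 d=24 new=(13,10) → blocked by [12,15]×[6,9], reject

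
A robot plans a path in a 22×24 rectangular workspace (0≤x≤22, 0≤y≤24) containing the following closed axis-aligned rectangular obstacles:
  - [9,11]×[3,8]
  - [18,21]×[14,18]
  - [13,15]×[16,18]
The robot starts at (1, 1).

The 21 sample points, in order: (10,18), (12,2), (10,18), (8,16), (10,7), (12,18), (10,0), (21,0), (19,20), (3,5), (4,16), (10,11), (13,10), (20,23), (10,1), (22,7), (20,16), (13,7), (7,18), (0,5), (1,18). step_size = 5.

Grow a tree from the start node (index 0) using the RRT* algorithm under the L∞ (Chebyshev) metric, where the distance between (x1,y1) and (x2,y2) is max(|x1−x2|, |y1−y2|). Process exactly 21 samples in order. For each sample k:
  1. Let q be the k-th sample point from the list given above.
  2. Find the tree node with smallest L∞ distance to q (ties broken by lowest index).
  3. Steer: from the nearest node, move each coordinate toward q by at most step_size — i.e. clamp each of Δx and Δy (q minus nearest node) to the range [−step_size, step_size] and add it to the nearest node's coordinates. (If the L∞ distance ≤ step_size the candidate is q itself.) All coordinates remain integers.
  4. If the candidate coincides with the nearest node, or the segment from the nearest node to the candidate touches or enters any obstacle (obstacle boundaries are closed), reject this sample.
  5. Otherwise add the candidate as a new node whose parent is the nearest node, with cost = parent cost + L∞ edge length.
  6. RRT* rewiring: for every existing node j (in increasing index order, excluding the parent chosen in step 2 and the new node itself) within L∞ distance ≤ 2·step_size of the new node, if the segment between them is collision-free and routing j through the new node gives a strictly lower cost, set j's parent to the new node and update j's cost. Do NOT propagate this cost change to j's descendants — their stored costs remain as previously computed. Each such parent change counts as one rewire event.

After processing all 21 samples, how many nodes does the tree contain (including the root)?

Node count: 17

1. q=(10,18) nearest=0 d=17 new=(6,6) → add node 1 parent=0 cost=5
2. q=(12,2) nearest=1 d=6 new=(11,2) → blocked by [9,11]×[3,8], reject
3. q=(10,18) nearest=1 d=12 new=(10,11) → add node 2 parent=1 cost=10
4. q=(8,16) nearest=2 d=5 new=(8,16) → add node 3 parent=2 cost=15
5. q=(10,7) nearest=1 d=4 new=(10,7) → blocked by [9,11]×[3,8], reject
6. q=(12,18) nearest=3 d=4 new=(12,18) → add node 4 parent=3 cost=19
7. q=(10,0) nearest=1 d=6 new=(10,1) → add node 5 parent=1 cost=10
8. q=(21,0) nearest=2 d=11 new=(15,6) → add node 6 parent=2 cost=15
9. q=(19,20) nearest=4 d=7 new=(17,20) → add node 7 parent=4 cost=24
10. q=(3,5) nearest=1 d=3 new=(3,5) → add node 8 parent=1 cost=8
11. q=(4,16) nearest=3 d=4 new=(4,16) → add node 9 parent=3 cost=19
12. q=(10,11) nearest=2 d=0 → coincident, reject
13. q=(13,10) nearest=2 d=3 new=(13,10) → add node 10 parent=2 cost=13; rewire 7→10 (23<24)
14. q=(20,23) nearest=7 d=3 new=(20,23) → add node 11 parent=7 cost=26
15. q=(10,1) nearest=5 d=0 → coincident, reject
16. q=(22,7) nearest=6 d=7 new=(20,7) → add node 12 parent=6 cost=20
17. q=(20,16) nearest=7 d=4 new=(20,16) → blocked by [18,21]×[14,18], reject
18. q=(13,7) nearest=6 d=2 new=(13,7) → add node 13 parent=6 cost=17
19. q=(7,18) nearest=3 d=2 new=(7,18) → add node 14 parent=3 cost=17
20. q=(0,5) nearest=8 d=3 new=(0,5) → add node 15 parent=8 cost=11
21. q=(1,18) nearest=9 d=3 new=(1,18) → add node 16 parent=9 cost=22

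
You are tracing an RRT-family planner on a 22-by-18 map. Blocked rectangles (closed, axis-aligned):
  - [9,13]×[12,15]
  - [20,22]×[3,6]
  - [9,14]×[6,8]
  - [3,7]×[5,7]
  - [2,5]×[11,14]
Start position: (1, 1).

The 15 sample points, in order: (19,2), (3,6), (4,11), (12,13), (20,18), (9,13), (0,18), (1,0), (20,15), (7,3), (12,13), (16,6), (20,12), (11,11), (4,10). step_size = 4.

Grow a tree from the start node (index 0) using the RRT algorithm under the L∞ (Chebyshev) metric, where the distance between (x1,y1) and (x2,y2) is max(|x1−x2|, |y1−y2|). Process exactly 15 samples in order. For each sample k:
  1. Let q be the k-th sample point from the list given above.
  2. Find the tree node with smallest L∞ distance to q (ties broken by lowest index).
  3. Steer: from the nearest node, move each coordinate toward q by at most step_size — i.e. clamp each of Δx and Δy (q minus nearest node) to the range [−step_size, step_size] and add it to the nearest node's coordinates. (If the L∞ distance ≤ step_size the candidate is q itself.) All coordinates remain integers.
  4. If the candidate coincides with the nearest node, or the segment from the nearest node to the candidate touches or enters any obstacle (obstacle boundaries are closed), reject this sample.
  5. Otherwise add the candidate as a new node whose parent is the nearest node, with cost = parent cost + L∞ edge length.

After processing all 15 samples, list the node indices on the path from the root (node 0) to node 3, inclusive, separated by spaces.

1. q=(19,2) nearest=0 d=18 new=(5,2) → add node 1 parent=0 cost=4
2. q=(3,6) nearest=1 d=4 new=(3,6) → blocked by [3,7]×[5,7], reject
3. q=(4,11) nearest=1 d=9 new=(4,6) → blocked by [3,7]×[5,7], reject
4. q=(12,13) nearest=1 d=11 new=(9,6) → blocked by [9,14]×[6,8], reject
5. q=(20,18) nearest=1 d=16 new=(9,6) → blocked by [9,14]×[6,8], reject
6. q=(9,13) nearest=1 d=11 new=(9,6) → blocked by [9,14]×[6,8], reject
7. q=(0,18) nearest=1 d=16 new=(1,6) → add node 2 parent=1 cost=8
8. q=(1,0) nearest=0 d=1 new=(1,0) → add node 3 parent=0 cost=1
9. q=(20,15) nearest=1 d=15 new=(9,6) → blocked by [9,14]×[6,8], reject
10. q=(7,3) nearest=1 d=2 new=(7,3) → add node 4 parent=1 cost=6
11. q=(12,13) nearest=4 d=10 new=(11,7) → blocked by [9,14]×[6,8], reject
12. q=(16,6) nearest=4 d=9 new=(11,6) → blocked by [9,14]×[6,8], reject
13. q=(20,12) nearest=4 d=13 new=(11,7) → blocked by [9,14]×[6,8], reject
14. q=(11,11) nearest=4 d=8 new=(11,7) → blocked by [9,14]×[6,8], reject
15. q=(4,10) nearest=2 d=4 new=(4,10) → add node 5 parent=2 cost=12

Path: 0 3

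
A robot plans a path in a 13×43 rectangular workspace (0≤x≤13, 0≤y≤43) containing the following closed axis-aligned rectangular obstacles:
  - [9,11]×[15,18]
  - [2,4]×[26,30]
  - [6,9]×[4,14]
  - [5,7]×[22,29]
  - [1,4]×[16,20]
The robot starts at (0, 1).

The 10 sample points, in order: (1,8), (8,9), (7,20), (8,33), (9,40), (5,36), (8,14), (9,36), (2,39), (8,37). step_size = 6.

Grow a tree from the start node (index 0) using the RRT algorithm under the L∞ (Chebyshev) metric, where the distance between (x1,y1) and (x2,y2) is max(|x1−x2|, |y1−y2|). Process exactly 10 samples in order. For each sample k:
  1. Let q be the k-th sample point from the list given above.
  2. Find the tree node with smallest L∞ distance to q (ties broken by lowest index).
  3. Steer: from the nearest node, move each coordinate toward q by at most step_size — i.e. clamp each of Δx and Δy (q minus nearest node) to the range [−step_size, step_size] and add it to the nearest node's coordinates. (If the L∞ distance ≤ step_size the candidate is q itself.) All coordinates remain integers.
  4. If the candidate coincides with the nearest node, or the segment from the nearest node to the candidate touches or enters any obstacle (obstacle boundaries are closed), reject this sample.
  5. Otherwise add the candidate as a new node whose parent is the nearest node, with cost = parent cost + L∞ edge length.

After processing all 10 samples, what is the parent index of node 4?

1. q=(1,8) nearest=0 d=7 new=(1,7) → add node 1 parent=0 cost=6
2. q=(8,9) nearest=1 d=7 new=(7,9) → blocked by [6,9]×[4,14], reject
3. q=(7,20) nearest=1 d=13 new=(7,13) → blocked by [6,9]×[4,14], reject
4. q=(8,33) nearest=1 d=26 new=(7,13) → blocked by [6,9]×[4,14], reject
5. q=(9,40) nearest=1 d=33 new=(7,13) → blocked by [6,9]×[4,14], reject
6. q=(5,36) nearest=1 d=29 new=(5,13) → add node 2 parent=1 cost=12
7. q=(8,14) nearest=2 d=3 new=(8,14) → blocked by [6,9]×[4,14], reject
8. q=(9,36) nearest=2 d=23 new=(9,19) → add node 3 parent=2 cost=18
9. q=(2,39) nearest=3 d=20 new=(3,25) → blocked by [5,7]×[22,29], reject
10. q=(8,37) nearest=3 d=18 new=(8,25) → add node 4 parent=3 cost=24

Parent of node 4: 3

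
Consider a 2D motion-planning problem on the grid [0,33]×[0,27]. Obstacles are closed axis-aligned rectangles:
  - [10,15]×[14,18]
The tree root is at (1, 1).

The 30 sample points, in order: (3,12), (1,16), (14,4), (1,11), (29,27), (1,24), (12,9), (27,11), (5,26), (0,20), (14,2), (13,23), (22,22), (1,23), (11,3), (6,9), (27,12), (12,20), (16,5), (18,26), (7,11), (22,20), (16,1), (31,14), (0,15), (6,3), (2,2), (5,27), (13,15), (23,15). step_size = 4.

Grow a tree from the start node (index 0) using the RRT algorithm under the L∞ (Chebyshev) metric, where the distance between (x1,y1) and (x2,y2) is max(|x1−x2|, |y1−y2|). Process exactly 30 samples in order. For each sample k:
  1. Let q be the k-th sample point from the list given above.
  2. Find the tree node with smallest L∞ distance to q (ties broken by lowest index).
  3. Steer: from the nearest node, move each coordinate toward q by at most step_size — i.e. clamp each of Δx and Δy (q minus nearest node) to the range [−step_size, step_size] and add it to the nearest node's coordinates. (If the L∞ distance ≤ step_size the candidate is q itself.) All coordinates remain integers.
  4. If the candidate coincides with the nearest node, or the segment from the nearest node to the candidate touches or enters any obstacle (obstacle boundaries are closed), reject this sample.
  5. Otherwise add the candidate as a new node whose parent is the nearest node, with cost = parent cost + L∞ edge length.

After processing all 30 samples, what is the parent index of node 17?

Parent of node 17: 13

1. q=(3,12) nearest=0 d=11 new=(3,5) → add node 1 parent=0 cost=4
2. q=(1,16) nearest=1 d=11 new=(1,9) → add node 2 parent=1 cost=8
3. q=(14,4) nearest=1 d=11 new=(7,4) → add node 3 parent=1 cost=8
4. q=(1,11) nearest=2 d=2 new=(1,11) → add node 4 parent=2 cost=10
5. q=(29,27) nearest=3 d=23 new=(11,8) → add node 5 parent=3 cost=12
6. q=(1,24) nearest=4 d=13 new=(1,15) → add node 6 parent=4 cost=14
7. q=(12,9) nearest=5 d=1 new=(12,9) → add node 7 parent=5 cost=13
8. q=(27,11) nearest=7 d=15 new=(16,11) → add node 8 parent=7 cost=17
9. q=(5,26) nearest=6 d=11 new=(5,19) → add node 9 parent=6 cost=18
10. q=(0,20) nearest=6 d=5 new=(0,19) → add node 10 parent=6 cost=18
11. q=(14,2) nearest=5 d=6 new=(14,4) → add node 11 parent=5 cost=16
12. q=(13,23) nearest=9 d=8 new=(9,23) → add node 12 parent=9 cost=22
13. q=(22,22) nearest=8 d=11 new=(20,15) → add node 13 parent=8 cost=21
14. q=(1,23) nearest=9 d=4 new=(1,23) → add node 14 parent=9 cost=22
15. q=(11,3) nearest=11 d=3 new=(11,3) → add node 15 parent=11 cost=19
16. q=(6,9) nearest=1 d=4 new=(6,9) → add node 16 parent=1 cost=8
17. q=(27,12) nearest=13 d=7 new=(24,12) → add node 17 parent=13 cost=25
18. q=(12,20) nearest=12 d=3 new=(12,20) → add node 18 parent=12 cost=25
19. q=(16,5) nearest=11 d=2 new=(16,5) → add node 19 parent=11 cost=18
20. q=(18,26) nearest=18 d=6 new=(16,24) → add node 20 parent=18 cost=29
21. q=(7,11) nearest=16 d=2 new=(7,11) → add node 21 parent=16 cost=10
22. q=(22,20) nearest=13 d=5 new=(22,19) → add node 22 parent=13 cost=25
23. q=(16,1) nearest=11 d=3 new=(16,1) → add node 23 parent=11 cost=19
24. q=(31,14) nearest=17 d=7 new=(28,14) → add node 24 parent=17 cost=29
25. q=(0,15) nearest=6 d=1 new=(0,15) → add node 25 parent=6 cost=15
26. q=(6,3) nearest=3 d=1 new=(6,3) → add node 26 parent=3 cost=9
27. q=(2,2) nearest=0 d=1 new=(2,2) → add node 27 parent=0 cost=1
28. q=(5,27) nearest=12 d=4 new=(5,27) → add node 28 parent=12 cost=26
29. q=(13,15) nearest=8 d=4 new=(13,15) → blocked by [10,15]×[14,18], reject
30. q=(23,15) nearest=13 d=3 new=(23,15) → add node 29 parent=13 cost=24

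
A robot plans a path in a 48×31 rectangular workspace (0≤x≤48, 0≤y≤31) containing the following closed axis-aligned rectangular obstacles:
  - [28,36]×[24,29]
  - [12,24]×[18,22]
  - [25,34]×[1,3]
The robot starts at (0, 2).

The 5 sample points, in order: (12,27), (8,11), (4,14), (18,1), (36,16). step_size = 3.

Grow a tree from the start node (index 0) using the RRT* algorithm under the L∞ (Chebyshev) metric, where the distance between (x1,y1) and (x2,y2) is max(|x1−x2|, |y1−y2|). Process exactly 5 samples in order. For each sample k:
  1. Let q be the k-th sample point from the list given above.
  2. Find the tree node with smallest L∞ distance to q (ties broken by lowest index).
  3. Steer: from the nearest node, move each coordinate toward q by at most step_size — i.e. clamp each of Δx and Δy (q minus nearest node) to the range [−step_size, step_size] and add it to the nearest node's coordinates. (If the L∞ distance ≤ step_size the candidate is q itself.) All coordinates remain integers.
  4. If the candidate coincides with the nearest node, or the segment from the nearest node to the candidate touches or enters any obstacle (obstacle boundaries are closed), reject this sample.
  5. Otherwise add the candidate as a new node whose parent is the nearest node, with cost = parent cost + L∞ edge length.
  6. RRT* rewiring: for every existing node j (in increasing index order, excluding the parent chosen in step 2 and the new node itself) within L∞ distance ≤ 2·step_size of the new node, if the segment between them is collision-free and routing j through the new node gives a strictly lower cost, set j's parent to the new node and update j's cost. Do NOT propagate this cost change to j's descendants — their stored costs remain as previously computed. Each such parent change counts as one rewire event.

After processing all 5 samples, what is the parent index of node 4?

1. q=(12,27) nearest=0 d=25 new=(3,5) → add node 1 parent=0 cost=3
2. q=(8,11) nearest=1 d=6 new=(6,8) → add node 2 parent=1 cost=6
3. q=(4,14) nearest=2 d=6 new=(4,11) → add node 3 parent=2 cost=9
4. q=(18,1) nearest=2 d=12 new=(9,5) → add node 4 parent=2 cost=9
5. q=(36,16) nearest=4 d=27 new=(12,8) → add node 5 parent=4 cost=12

Parent of node 4: 2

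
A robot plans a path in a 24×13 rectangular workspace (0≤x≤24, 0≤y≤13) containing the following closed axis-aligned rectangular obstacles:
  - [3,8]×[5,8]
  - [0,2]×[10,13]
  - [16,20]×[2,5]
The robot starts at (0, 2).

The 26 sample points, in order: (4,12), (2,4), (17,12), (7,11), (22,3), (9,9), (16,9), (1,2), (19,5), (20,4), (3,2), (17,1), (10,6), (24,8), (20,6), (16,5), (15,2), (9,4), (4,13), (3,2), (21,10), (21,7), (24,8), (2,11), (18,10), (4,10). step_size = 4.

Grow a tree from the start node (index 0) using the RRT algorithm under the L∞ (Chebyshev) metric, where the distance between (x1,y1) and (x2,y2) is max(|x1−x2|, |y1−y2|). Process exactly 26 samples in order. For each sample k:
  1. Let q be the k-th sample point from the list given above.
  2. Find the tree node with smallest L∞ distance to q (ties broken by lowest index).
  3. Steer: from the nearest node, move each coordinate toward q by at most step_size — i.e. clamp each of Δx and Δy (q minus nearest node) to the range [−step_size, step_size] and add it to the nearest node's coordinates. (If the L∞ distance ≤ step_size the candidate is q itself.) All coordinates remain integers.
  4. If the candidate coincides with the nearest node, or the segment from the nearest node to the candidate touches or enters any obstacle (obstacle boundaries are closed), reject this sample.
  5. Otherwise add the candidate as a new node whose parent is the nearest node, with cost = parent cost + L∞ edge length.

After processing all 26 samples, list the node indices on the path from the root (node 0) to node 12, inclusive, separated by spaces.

Path: 0 1 2 4 5 8 12

1. q=(4,12) nearest=0 d=10 new=(4,6) → blocked by [3,8]×[5,8], reject
2. q=(2,4) nearest=0 d=2 new=(2,4) → add node 1 parent=0 cost=2
3. q=(17,12) nearest=1 d=15 new=(6,8) → blocked by [3,8]×[5,8], reject
4. q=(7,11) nearest=1 d=7 new=(6,8) → blocked by [3,8]×[5,8], reject
5. q=(22,3) nearest=1 d=20 new=(6,3) → add node 2 parent=1 cost=6
6. q=(9,9) nearest=2 d=6 new=(9,7) → blocked by [3,8]×[5,8], reject
7. q=(16,9) nearest=2 d=10 new=(10,7) → blocked by [3,8]×[5,8], reject
8. q=(1,2) nearest=0 d=1 new=(1,2) → add node 3 parent=0 cost=1
9. q=(19,5) nearest=2 d=13 new=(10,5) → add node 4 parent=2 cost=10
10. q=(20,4) nearest=4 d=10 new=(14,4) → add node 5 parent=4 cost=14
11. q=(3,2) nearest=1 d=2 new=(3,2) → add node 6 parent=1 cost=4
12. q=(17,1) nearest=5 d=3 new=(17,1) → blocked by [16,20]×[2,5], reject
13. q=(10,6) nearest=4 d=1 new=(10,6) → add node 7 parent=4 cost=11
14. q=(24,8) nearest=5 d=10 new=(18,8) → add node 8 parent=5 cost=18
15. q=(20,6) nearest=8 d=2 new=(20,6) → add node 9 parent=8 cost=20
16. q=(16,5) nearest=5 d=2 new=(16,5) → blocked by [16,20]×[2,5], reject
17. q=(15,2) nearest=5 d=2 new=(15,2) → add node 10 parent=5 cost=16
18. q=(9,4) nearest=4 d=1 new=(9,4) → add node 11 parent=4 cost=11
19. q=(4,13) nearest=7 d=7 new=(6,10) → blocked by [3,8]×[5,8], reject
20. q=(3,2) nearest=6 d=0 → coincident, reject
21. q=(21,10) nearest=8 d=3 new=(21,10) → add node 12 parent=8 cost=21
22. q=(21,7) nearest=9 d=1 new=(21,7) → add node 13 parent=9 cost=21
23. q=(24,8) nearest=12 d=3 new=(24,8) → add node 14 parent=12 cost=24
24. q=(2,11) nearest=1 d=7 new=(2,8) → add node 15 parent=1 cost=6
25. q=(18,10) nearest=8 d=2 new=(18,10) → add node 16 parent=8 cost=20
26. q=(4,10) nearest=15 d=2 new=(4,10) → add node 17 parent=15 cost=8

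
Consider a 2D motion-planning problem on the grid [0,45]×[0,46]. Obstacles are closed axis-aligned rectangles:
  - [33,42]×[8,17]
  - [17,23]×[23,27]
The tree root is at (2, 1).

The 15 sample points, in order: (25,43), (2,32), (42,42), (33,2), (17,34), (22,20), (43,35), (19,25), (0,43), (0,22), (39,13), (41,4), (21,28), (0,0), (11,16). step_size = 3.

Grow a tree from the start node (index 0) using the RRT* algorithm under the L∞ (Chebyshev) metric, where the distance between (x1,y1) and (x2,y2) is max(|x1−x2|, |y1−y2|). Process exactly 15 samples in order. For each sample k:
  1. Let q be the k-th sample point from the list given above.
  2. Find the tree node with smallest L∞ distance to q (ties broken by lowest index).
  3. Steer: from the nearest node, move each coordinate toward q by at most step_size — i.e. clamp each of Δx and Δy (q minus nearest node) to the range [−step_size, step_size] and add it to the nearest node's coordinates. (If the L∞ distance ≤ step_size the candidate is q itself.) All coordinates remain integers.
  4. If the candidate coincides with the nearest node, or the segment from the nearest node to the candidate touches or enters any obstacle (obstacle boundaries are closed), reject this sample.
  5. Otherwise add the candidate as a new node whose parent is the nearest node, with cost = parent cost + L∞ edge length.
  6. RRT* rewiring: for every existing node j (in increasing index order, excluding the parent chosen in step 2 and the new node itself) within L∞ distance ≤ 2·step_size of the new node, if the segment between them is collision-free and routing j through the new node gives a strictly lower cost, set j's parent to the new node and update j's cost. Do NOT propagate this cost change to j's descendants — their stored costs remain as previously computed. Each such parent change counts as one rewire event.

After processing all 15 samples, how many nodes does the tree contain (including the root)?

1. q=(25,43) nearest=0 d=42 new=(5,4) → add node 1 parent=0 cost=3
2. q=(2,32) nearest=1 d=28 new=(2,7) → add node 2 parent=1 cost=6
3. q=(42,42) nearest=1 d=38 new=(8,7) → add node 3 parent=1 cost=6
4. q=(33,2) nearest=3 d=25 new=(11,4) → add node 4 parent=3 cost=9
5. q=(17,34) nearest=2 d=27 new=(5,10) → add node 5 parent=2 cost=9
6. q=(22,20) nearest=3 d=14 new=(11,10) → add node 6 parent=3 cost=9
7. q=(43,35) nearest=4 d=32 new=(14,7) → add node 7 parent=4 cost=12
8. q=(19,25) nearest=5 d=15 new=(8,13) → add node 8 parent=5 cost=12
9. q=(0,43) nearest=8 d=30 new=(5,16) → add node 9 parent=8 cost=15
10. q=(0,22) nearest=9 d=6 new=(2,19) → add node 10 parent=9 cost=18
11. q=(39,13) nearest=7 d=25 new=(17,10) → add node 11 parent=7 cost=15
12. q=(41,4) nearest=11 d=24 new=(20,7) → add node 12 parent=11 cost=18
13. q=(21,28) nearest=8 d=15 new=(11,16) → add node 13 parent=8 cost=15
14. q=(0,0) nearest=0 d=2 new=(0,0) → add node 14 parent=0 cost=2
15. q=(11,16) nearest=13 d=0 → coincident, reject

Node count: 15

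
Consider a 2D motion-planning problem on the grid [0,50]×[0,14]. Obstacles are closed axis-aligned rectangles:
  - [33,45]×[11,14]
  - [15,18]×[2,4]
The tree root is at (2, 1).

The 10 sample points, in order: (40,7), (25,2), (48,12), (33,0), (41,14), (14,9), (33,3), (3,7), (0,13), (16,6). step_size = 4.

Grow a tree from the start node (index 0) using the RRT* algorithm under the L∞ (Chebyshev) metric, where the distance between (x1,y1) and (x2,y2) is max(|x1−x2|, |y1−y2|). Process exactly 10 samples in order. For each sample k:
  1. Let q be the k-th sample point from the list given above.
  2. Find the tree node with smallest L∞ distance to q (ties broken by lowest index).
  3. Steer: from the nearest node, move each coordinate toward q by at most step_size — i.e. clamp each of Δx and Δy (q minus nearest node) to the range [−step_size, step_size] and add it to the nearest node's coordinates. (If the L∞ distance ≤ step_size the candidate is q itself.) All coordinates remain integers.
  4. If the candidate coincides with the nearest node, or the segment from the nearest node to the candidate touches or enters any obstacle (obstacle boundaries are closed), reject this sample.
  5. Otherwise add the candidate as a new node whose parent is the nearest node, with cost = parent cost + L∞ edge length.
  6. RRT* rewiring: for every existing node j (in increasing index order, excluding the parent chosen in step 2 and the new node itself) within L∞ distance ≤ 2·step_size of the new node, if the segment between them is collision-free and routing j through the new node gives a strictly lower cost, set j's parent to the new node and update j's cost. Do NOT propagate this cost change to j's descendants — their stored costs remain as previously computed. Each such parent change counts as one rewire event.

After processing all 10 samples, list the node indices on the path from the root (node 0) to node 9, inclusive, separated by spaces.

Path: 0 1 2 3 9

1. q=(40,7) nearest=0 d=38 new=(6,5) → add node 1 parent=0 cost=4
2. q=(25,2) nearest=1 d=19 new=(10,2) → add node 2 parent=1 cost=8
3. q=(48,12) nearest=2 d=38 new=(14,6) → add node 3 parent=2 cost=12
4. q=(33,0) nearest=3 d=19 new=(18,2) → blocked by [15,18]×[2,4], reject
5. q=(41,14) nearest=3 d=27 new=(18,10) → add node 4 parent=3 cost=16
6. q=(14,9) nearest=3 d=3 new=(14,9) → add node 5 parent=3 cost=15
7. q=(33,3) nearest=4 d=15 new=(22,6) → add node 6 parent=4 cost=20
8. q=(3,7) nearest=1 d=3 new=(3,7) → add node 7 parent=1 cost=7
9. q=(0,13) nearest=7 d=6 new=(0,11) → add node 8 parent=7 cost=11
10. q=(16,6) nearest=3 d=2 new=(16,6) → add node 9 parent=3 cost=14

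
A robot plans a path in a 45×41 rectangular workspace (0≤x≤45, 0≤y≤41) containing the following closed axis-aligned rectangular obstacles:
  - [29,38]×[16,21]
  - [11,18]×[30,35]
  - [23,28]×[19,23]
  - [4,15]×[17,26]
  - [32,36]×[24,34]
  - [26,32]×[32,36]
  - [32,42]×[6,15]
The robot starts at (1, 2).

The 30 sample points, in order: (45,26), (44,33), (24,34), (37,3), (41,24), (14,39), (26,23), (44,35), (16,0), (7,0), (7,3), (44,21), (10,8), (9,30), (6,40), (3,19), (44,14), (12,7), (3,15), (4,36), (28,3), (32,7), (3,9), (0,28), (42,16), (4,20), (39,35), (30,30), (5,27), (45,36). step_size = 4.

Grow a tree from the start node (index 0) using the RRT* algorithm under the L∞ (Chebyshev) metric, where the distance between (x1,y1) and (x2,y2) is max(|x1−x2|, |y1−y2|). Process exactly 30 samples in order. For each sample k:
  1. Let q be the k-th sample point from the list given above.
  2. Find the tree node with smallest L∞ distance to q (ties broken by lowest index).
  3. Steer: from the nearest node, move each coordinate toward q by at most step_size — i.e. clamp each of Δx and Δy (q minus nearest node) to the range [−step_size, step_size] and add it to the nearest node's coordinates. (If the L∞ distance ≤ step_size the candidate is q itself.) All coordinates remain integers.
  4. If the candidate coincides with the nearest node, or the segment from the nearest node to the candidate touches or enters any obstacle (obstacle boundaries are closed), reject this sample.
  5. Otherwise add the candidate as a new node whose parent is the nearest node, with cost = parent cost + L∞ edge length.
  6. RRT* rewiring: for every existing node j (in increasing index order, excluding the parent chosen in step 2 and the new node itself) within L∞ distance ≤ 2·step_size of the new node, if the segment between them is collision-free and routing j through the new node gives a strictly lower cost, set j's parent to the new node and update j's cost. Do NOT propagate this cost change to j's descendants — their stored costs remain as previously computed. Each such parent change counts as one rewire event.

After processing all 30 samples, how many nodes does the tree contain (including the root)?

1. q=(45,26) nearest=0 d=44 new=(5,6) → add node 1 parent=0 cost=4
2. q=(44,33) nearest=1 d=39 new=(9,10) → add node 2 parent=1 cost=8
3. q=(24,34) nearest=2 d=24 new=(13,14) → add node 3 parent=2 cost=12
4. q=(37,3) nearest=3 d=24 new=(17,10) → add node 4 parent=3 cost=16
5. q=(41,24) nearest=4 d=24 new=(21,14) → add node 5 parent=4 cost=20
6. q=(14,39) nearest=3 d=25 new=(14,18) → blocked by [4,15]×[17,26], reject
7. q=(26,23) nearest=5 d=9 new=(25,18) → add node 6 parent=5 cost=24
8. q=(44,35) nearest=6 d=19 new=(29,22) → blocked by [23,28]×[19,23], reject
9. q=(16,0) nearest=2 d=10 new=(13,6) → add node 7 parent=2 cost=12
10. q=(7,0) nearest=0 d=6 new=(5,0) → add node 8 parent=0 cost=4
11. q=(7,3) nearest=1 d=3 new=(7,3) → add node 9 parent=1 cost=7
12. q=(44,21) nearest=6 d=19 new=(29,21) → blocked by [29,38]×[16,21], reject
13. q=(10,8) nearest=2 d=2 new=(10,8) → add node 10 parent=2 cost=10
14. q=(9,30) nearest=3 d=16 new=(9,18) → blocked by [4,15]×[17,26], reject
15. q=(6,40) nearest=6 d=22 new=(21,22) → blocked by [23,28]×[19,23], reject
16. q=(3,19) nearest=2 d=9 new=(5,14) → add node 11 parent=2 cost=12
17. q=(44,14) nearest=6 d=19 new=(29,14) → add node 12 parent=6 cost=28
18. q=(12,7) nearest=7 d=1 new=(12,7) → add node 13 parent=7 cost=13
19. q=(3,15) nearest=11 d=2 new=(3,15) → add node 14 parent=11 cost=14
20. q=(4,36) nearest=6 d=21 new=(21,22) → blocked by [23,28]×[19,23], reject
21. q=(28,3) nearest=4 d=11 new=(21,6) → add node 15 parent=4 cost=20
22. q=(32,7) nearest=12 d=7 new=(32,10) → blocked by [32,42]×[6,15], reject
23. q=(3,9) nearest=1 d=3 new=(3,9) → add node 16 parent=1 cost=7; rewire 14→16 (13<14)
24. q=(0,28) nearest=14 d=13 new=(0,19) → add node 17 parent=14 cost=17
25. q=(42,16) nearest=12 d=13 new=(33,16) → blocked by [29,38]×[16,21], reject
26. q=(4,20) nearest=17 d=4 new=(4,20) → blocked by [4,15]×[17,26], reject
27. q=(39,35) nearest=6 d=17 new=(29,22) → blocked by [23,28]×[19,23], reject
28. q=(30,30) nearest=6 d=12 new=(29,22) → blocked by [23,28]×[19,23], reject
29. q=(5,27) nearest=17 d=8 new=(4,23) → blocked by [4,15]×[17,26], reject
30. q=(45,36) nearest=6 d=20 new=(29,22) → blocked by [23,28]×[19,23], reject

Node count: 18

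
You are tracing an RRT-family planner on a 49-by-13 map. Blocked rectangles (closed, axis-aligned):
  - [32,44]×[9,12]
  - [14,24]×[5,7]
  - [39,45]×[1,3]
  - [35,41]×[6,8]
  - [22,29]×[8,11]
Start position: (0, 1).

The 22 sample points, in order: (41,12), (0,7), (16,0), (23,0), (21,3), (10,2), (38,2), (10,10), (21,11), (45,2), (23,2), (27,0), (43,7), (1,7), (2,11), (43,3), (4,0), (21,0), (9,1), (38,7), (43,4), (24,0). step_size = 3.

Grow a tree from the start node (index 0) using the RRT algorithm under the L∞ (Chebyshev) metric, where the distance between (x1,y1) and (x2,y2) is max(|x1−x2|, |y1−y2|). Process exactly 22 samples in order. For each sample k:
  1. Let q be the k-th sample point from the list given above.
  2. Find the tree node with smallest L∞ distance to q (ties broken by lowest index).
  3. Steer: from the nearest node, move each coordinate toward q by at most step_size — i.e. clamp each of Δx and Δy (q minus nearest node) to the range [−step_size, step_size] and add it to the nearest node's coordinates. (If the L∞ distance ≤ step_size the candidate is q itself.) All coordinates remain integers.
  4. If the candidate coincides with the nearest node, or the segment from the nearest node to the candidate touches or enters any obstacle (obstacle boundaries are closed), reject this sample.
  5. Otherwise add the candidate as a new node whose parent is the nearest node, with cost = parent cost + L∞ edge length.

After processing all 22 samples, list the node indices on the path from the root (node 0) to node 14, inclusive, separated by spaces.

Path: 0 1 2 14

1. q=(41,12) nearest=0 d=41 new=(3,4) → add node 1 parent=0 cost=3
2. q=(0,7) nearest=1 d=3 new=(0,7) → add node 2 parent=1 cost=6
3. q=(16,0) nearest=1 d=13 new=(6,1) → add node 3 parent=1 cost=6
4. q=(23,0) nearest=3 d=17 new=(9,0) → add node 4 parent=3 cost=9
5. q=(21,3) nearest=4 d=12 new=(12,3) → add node 5 parent=4 cost=12
6. q=(10,2) nearest=4 d=2 new=(10,2) → add node 6 parent=4 cost=11
7. q=(38,2) nearest=5 d=26 new=(15,2) → add node 7 parent=5 cost=15
8. q=(10,10) nearest=1 d=7 new=(6,7) → add node 8 parent=1 cost=6
9. q=(21,11) nearest=5 d=9 new=(15,6) → blocked by [14,24]×[5,7], reject
10. q=(45,2) nearest=7 d=30 new=(18,2) → add node 9 parent=7 cost=18
11. q=(23,2) nearest=9 d=5 new=(21,2) → add node 10 parent=9 cost=21
12. q=(27,0) nearest=10 d=6 new=(24,0) → add node 11 parent=10 cost=24
13. q=(43,7) nearest=11 d=19 new=(27,3) → add node 12 parent=11 cost=27
14. q=(1,7) nearest=2 d=1 new=(1,7) → add node 13 parent=2 cost=7
15. q=(2,11) nearest=2 d=4 new=(2,10) → add node 14 parent=2 cost=9
16. q=(43,3) nearest=12 d=16 new=(30,3) → add node 15 parent=12 cost=30
17. q=(4,0) nearest=3 d=2 new=(4,0) → add node 16 parent=3 cost=8
18. q=(21,0) nearest=10 d=2 new=(21,0) → add node 17 parent=10 cost=23
19. q=(9,1) nearest=4 d=1 new=(9,1) → add node 18 parent=4 cost=10
20. q=(38,7) nearest=15 d=8 new=(33,6) → add node 19 parent=15 cost=33
21. q=(43,4) nearest=19 d=10 new=(36,4) → add node 20 parent=19 cost=36
22. q=(24,0) nearest=11 d=0 → coincident, reject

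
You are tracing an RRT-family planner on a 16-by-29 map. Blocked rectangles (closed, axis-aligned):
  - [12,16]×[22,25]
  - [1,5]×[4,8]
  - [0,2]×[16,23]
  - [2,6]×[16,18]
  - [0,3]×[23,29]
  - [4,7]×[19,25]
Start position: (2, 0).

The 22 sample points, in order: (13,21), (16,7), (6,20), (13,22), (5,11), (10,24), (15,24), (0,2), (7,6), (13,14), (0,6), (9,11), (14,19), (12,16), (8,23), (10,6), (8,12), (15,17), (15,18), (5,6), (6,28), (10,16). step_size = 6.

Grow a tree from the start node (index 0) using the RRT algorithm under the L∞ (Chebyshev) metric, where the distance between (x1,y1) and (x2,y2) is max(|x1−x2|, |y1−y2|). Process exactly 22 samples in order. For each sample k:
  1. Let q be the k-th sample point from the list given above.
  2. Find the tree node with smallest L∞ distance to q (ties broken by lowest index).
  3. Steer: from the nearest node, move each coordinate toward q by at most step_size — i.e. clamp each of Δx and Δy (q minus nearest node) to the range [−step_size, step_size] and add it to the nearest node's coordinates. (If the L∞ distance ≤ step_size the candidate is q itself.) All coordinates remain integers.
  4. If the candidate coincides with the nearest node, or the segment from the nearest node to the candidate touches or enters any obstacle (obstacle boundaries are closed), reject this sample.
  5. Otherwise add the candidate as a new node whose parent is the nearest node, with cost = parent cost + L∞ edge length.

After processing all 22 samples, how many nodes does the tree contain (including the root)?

Node count: 21

1. q=(13,21) nearest=0 d=21 new=(8,6) → add node 1 parent=0 cost=6
2. q=(16,7) nearest=1 d=8 new=(14,7) → add node 2 parent=1 cost=12
3. q=(6,20) nearest=2 d=13 new=(8,13) → add node 3 parent=2 cost=18
4. q=(13,22) nearest=3 d=9 new=(13,19) → add node 4 parent=3 cost=24
5. q=(5,11) nearest=3 d=3 new=(5,11) → add node 5 parent=3 cost=21
6. q=(10,24) nearest=4 d=5 new=(10,24) → add node 6 parent=4 cost=29
7. q=(15,24) nearest=4 d=5 new=(15,24) → blocked by [12,16]×[22,25], reject
8. q=(0,2) nearest=0 d=2 new=(0,2) → add node 7 parent=0 cost=2
9. q=(7,6) nearest=1 d=1 new=(7,6) → add node 8 parent=1 cost=7
10. q=(13,14) nearest=3 d=5 new=(13,14) → add node 9 parent=3 cost=23
11. q=(0,6) nearest=7 d=4 new=(0,6) → add node 10 parent=7 cost=6
12. q=(9,11) nearest=3 d=2 new=(9,11) → add node 11 parent=3 cost=20
13. q=(14,19) nearest=4 d=1 new=(14,19) → add node 12 parent=4 cost=25
14. q=(12,16) nearest=9 d=2 new=(12,16) → add node 13 parent=9 cost=25
15. q=(8,23) nearest=6 d=2 new=(8,23) → add node 14 parent=6 cost=31
16. q=(10,6) nearest=1 d=2 new=(10,6) → add node 15 parent=1 cost=8
17. q=(8,12) nearest=3 d=1 new=(8,12) → add node 16 parent=3 cost=19
18. q=(15,17) nearest=4 d=2 new=(15,17) → add node 17 parent=4 cost=26
19. q=(15,18) nearest=12 d=1 new=(15,18) → add node 18 parent=12 cost=26
20. q=(5,6) nearest=8 d=2 new=(5,6) → blocked by [1,5]×[4,8], reject
21. q=(6,28) nearest=6 d=4 new=(6,28) → add node 19 parent=6 cost=33
22. q=(10,16) nearest=13 d=2 new=(10,16) → add node 20 parent=13 cost=27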